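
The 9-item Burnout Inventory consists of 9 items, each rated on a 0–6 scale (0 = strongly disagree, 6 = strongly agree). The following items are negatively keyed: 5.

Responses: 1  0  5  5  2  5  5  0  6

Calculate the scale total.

31

Apply reverse scoring (on a 0–6 scale, reversed = 6 − raw):
  item 5: 6 − 2 = 4
After reverse-coding: 1, 0, 5, 5, 4, 5, 5, 0, 6
Total = 1 + 0 + 5 + 5 + 4 + 5 + 5 + 0 + 6 = 31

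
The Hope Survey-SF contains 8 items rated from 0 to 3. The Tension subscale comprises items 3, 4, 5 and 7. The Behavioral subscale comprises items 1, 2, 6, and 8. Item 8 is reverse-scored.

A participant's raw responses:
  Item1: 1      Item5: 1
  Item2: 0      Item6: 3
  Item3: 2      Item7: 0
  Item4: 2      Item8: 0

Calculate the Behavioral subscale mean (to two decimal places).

1.75

Behavioral items: 1, 2, 6, 8.
Of these, item 8 is reverse-scored; reverse-coded value = 3 − response.
  item 1: 1
  item 2: 0
  item 6: 3
  item 8: 3 − 0 = 3
Sum = 1 + 0 + 3 + 3 = 7
Mean = 7 / 4 = 1.75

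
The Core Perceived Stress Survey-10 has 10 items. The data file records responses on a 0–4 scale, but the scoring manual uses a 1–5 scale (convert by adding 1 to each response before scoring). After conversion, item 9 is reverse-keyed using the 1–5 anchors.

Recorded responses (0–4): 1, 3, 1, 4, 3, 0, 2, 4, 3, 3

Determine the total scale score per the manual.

32

Convert to 1–5: 2, 4, 2, 5, 4, 1, 3, 5, 4, 4
Reverse-coded (reverse-coded value = 6 − response):
  item 9: 6 − 4 = 2
Scored: 2, 4, 2, 5, 4, 1, 3, 5, 2, 4
Total = 32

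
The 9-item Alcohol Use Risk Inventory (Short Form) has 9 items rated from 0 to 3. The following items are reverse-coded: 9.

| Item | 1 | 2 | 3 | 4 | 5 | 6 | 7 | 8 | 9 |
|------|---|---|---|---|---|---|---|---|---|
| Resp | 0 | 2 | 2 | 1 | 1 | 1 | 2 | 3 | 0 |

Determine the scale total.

Reversing item 9 with 3 − raw:
Total = 0 + 2 + 2 + 1 + 1 + 1 + 2 + 3 + (3−0)
      = 0 + 2 + 2 + 1 + 1 + 1 + 2 + 3 + 3 = 15

15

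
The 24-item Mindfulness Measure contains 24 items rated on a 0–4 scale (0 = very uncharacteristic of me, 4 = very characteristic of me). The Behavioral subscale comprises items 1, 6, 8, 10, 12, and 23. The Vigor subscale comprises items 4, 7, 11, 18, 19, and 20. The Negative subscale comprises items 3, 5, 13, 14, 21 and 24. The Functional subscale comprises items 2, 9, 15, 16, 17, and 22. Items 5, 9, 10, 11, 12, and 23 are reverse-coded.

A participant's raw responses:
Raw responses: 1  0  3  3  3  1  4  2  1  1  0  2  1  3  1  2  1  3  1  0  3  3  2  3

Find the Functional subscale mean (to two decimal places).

Functional items: 2, 9, 15, 16, 17, 22.
Of these, item 9 is reverse-coded; reverse-coded value = 4 − response.
  item 2: 0
  item 9: 4 − 1 = 3
  item 15: 1
  item 16: 2
  item 17: 1
  item 22: 3
Sum = 0 + 3 + 1 + 2 + 1 + 3 = 10
Mean = 10 / 6 = 1.67

1.67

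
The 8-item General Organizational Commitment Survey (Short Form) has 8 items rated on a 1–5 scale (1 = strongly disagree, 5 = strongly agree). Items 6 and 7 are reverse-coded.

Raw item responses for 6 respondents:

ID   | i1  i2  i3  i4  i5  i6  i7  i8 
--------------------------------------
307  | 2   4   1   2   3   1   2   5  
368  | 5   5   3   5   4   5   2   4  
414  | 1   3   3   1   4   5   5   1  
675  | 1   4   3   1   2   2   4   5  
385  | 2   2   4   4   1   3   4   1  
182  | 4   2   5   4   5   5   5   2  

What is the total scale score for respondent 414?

15

Respondent 414 raw: 1, 3, 3, 1, 4, 5, 5, 1.
Reverse-coded (reverse-coded value = 6 − response):
  item 1: 1
  item 2: 3
  item 3: 3
  item 4: 1
  item 5: 4
  item 6: 6 − 5 = 1
  item 7: 6 − 5 = 1
  item 8: 1
Sum = 1 + 3 + 3 + 1 + 4 + 1 + 1 + 1 = 15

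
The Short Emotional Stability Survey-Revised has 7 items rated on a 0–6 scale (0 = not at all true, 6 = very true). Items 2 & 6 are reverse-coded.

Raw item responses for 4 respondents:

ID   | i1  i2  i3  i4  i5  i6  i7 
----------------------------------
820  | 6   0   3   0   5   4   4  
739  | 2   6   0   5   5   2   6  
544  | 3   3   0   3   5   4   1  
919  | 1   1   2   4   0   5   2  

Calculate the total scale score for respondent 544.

17

Respondent 544 raw: 3, 3, 0, 3, 5, 4, 1.
Reverse-coded (reverse-coded value = 6 − response):
  item 1: 3
  item 2: 6 − 3 = 3
  item 3: 0
  item 4: 3
  item 5: 5
  item 6: 6 − 4 = 2
  item 7: 1
Sum = 3 + 3 + 0 + 3 + 5 + 2 + 1 = 17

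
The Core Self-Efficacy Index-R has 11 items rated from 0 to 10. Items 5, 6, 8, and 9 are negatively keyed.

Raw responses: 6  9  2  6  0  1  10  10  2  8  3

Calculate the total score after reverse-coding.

Apply reverse scoring (reverse-coded value = 10 − response):
  item 5: 10 − 0 = 10
  item 6: 10 − 1 = 9
  item 8: 10 − 10 = 0
  item 9: 10 − 2 = 8
Scored responses: 6, 9, 2, 6, 10, 9, 10, 0, 8, 8, 3
Total = 6 + 9 + 2 + 6 + 10 + 9 + 10 + 0 + 8 + 8 + 3 = 71

71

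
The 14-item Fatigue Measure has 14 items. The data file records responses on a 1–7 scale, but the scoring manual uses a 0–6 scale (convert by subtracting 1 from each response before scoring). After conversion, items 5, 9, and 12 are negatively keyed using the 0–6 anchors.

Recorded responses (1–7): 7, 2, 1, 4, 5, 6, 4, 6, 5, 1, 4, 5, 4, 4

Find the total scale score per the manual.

38

Convert to 0–6: 6, 1, 0, 3, 4, 5, 3, 5, 4, 0, 3, 4, 3, 3
Reverse-coded (reversed = (0+6) − raw = 6 − raw):
  item 5: 6 − 4 = 2
  item 9: 6 − 4 = 2
  item 12: 6 − 4 = 2
Scored: 6, 1, 0, 3, 2, 5, 3, 5, 2, 0, 3, 2, 3, 3
Total = 38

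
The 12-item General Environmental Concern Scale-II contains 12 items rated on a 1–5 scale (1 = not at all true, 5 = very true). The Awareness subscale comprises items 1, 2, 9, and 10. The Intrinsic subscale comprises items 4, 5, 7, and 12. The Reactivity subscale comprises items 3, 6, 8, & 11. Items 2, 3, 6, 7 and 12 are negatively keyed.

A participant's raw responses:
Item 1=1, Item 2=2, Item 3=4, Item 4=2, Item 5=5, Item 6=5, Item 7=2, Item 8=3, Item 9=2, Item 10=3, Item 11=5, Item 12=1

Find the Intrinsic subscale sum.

16

Intrinsic items: 4, 5, 7, 12.
Of these, items 7 and 12 are negatively keyed; reversed = (1+5) − raw = 6 − raw.
  item 4: 2
  item 5: 5
  item 7: 6 − 2 = 4
  item 12: 6 − 1 = 5
Sum = 2 + 5 + 4 + 5 = 16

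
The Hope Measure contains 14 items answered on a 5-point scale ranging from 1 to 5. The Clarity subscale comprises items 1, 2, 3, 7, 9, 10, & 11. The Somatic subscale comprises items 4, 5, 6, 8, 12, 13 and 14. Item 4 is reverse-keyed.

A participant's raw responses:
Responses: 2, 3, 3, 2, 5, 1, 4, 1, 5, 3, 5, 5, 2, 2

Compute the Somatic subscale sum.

Somatic items: 4, 5, 6, 8, 12, 13, 14.
Of these, item 4 is reverse-keyed; on a 1–5 scale, reversed = 6 − raw.
  item 4: 6 − 2 = 4
  item 5: 5
  item 6: 1
  item 8: 1
  item 12: 5
  item 13: 2
  item 14: 2
Sum = 4 + 5 + 1 + 1 + 5 + 2 + 2 = 20

20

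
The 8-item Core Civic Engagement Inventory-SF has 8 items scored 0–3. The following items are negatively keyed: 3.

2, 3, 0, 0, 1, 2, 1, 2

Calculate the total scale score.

14

Reverse-coded items (reverse-coded value = 3 − response):
  item 3: 3 − 0 = 3
Scored items: 2, 3, 3, 0, 1, 2, 1, 2
Total = 2 + 3 + 3 + 0 + 1 + 2 + 1 + 2 = 14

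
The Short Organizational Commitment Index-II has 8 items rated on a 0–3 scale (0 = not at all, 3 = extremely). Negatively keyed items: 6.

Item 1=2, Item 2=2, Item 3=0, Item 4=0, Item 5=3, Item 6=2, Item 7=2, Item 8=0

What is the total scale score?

10

Reverse-coded items (reverse-coded value = 3 − response):
  item 6: 3 − 2 = 1
Scored items: 2, 2, 0, 0, 3, 1, 2, 0
Total = 2 + 2 + 0 + 0 + 3 + 1 + 2 + 0 = 10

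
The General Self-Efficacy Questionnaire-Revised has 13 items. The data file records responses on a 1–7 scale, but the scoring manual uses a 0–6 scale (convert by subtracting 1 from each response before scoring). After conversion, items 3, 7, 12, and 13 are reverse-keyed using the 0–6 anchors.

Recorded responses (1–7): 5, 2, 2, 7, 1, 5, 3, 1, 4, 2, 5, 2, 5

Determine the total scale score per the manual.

Convert to 0–6: 4, 1, 1, 6, 0, 4, 2, 0, 3, 1, 4, 1, 4
Reverse-coded (reversed = (0+6) − raw = 6 − raw):
  item 3: 6 − 1 = 5
  item 7: 6 − 2 = 4
  item 12: 6 − 1 = 5
  item 13: 6 − 4 = 2
Scored: 4, 1, 5, 6, 0, 4, 4, 0, 3, 1, 4, 5, 2
Total = 39

39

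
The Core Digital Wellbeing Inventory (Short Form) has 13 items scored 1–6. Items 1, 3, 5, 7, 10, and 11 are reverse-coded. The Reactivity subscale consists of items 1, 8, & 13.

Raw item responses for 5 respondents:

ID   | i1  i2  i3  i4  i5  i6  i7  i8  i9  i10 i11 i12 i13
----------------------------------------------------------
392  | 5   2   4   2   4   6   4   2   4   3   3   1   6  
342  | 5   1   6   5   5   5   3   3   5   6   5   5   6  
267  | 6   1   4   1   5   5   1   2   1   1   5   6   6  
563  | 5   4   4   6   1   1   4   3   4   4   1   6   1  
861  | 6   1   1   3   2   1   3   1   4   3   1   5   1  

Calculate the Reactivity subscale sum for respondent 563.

Respondent 563 raw: 5, 4, 4, 6, 1, 1, 4, 3, 4, 4, 1, 6, 1.
Reactivity items: 1, 8, 13.
Reverse-coded (reversed = (1+6) − raw = 7 − raw):
  item 1: 7 − 5 = 2
  item 8: 3
  item 13: 1
Sum = 2 + 3 + 1 = 6

6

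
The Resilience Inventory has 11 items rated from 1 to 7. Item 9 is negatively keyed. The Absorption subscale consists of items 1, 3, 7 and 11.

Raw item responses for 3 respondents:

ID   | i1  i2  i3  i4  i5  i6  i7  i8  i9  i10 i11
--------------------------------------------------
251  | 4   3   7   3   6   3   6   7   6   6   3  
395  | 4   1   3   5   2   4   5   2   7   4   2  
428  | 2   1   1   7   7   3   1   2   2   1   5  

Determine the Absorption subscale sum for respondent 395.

14

Respondent 395 raw: 4, 1, 3, 5, 2, 4, 5, 2, 7, 4, 2.
Absorption items: 1, 3, 7, 11.
Reverse-coded (reverse-coded value = 8 − response):
  item 1: 4
  item 3: 3
  item 7: 5
  item 11: 2
Sum = 4 + 3 + 5 + 2 = 14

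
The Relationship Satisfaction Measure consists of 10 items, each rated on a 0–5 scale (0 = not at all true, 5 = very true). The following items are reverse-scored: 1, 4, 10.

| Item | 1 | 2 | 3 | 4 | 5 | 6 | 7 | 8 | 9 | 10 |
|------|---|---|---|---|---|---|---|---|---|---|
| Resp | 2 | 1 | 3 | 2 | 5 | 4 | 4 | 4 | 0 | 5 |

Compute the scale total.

Reverse-coded items (on a 0–5 scale, reversed = 5 − raw):
  item 1: 5 − 2 = 3
  item 4: 5 − 2 = 3
  item 10: 5 − 5 = 0
After reverse-coding: 3, 1, 3, 3, 5, 4, 4, 4, 0, 0
Total = 3 + 1 + 3 + 3 + 5 + 4 + 4 + 4 + 0 + 0 = 27

27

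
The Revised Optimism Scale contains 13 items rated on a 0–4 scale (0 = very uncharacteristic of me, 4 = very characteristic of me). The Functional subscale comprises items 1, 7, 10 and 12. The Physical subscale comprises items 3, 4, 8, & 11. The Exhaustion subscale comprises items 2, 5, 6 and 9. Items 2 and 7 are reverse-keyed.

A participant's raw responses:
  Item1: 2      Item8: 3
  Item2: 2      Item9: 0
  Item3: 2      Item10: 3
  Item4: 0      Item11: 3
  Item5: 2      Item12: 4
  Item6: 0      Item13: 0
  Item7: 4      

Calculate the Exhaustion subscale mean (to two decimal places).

1.00

Exhaustion items: 2, 5, 6, 9.
Of these, item 2 is reverse-keyed; on a 0–4 scale, reversed = 4 − raw.
  item 2: 4 − 2 = 2
  item 5: 2
  item 6: 0
  item 9: 0
Sum = 2 + 2 + 0 + 0 = 4
Mean = 4 / 4 = 1.00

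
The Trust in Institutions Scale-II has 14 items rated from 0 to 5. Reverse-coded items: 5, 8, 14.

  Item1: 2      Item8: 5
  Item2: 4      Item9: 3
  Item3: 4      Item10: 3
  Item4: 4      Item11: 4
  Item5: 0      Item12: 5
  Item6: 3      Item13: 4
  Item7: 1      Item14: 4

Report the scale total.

Reversing items 5, 8 and 14 with 5 − raw:
Total = 2 + 4 + 4 + 4 + (5−0) + 3 + 1 + (5−5) + 3 + 3 + 4 + 5 + 4 + (5−4)
      = 2 + 4 + 4 + 4 + 5 + 3 + 1 + 0 + 3 + 3 + 4 + 5 + 4 + 1 = 43

43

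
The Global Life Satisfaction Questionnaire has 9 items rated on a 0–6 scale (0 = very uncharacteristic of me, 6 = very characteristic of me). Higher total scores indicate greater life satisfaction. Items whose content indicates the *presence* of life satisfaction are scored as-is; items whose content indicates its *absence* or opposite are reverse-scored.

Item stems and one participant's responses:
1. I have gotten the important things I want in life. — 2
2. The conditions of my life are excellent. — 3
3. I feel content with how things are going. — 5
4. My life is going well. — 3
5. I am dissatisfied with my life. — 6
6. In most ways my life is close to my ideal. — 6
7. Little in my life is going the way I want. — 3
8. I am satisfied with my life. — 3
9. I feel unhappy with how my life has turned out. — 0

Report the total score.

Items 5, 7, 9 describe the absence/opposite of life satisfaction → reverse-score.
reverse-coded value = 6 − response.
  item 1: 2
  item 2: 3
  item 3: 5
  item 4: 3
  item 5: 6 − 6 = 0
  item 6: 6
  item 7: 6 − 3 = 3
  item 8: 3
  item 9: 6 − 0 = 6
Total = 2 + 3 + 5 + 3 + 0 + 6 + 3 + 3 + 6 = 31

31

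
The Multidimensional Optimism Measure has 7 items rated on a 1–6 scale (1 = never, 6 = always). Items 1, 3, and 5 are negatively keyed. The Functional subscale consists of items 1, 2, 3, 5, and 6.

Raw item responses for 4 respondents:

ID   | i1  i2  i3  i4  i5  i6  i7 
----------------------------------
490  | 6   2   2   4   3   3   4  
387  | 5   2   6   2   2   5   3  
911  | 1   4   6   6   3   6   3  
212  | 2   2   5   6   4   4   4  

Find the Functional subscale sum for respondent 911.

21

Respondent 911 raw: 1, 4, 6, 6, 3, 6, 3.
Functional items: 1, 2, 3, 5, 6.
Reverse-coded (reverse-coded value = 7 − response):
  item 1: 7 − 1 = 6
  item 2: 4
  item 3: 7 − 6 = 1
  item 5: 7 − 3 = 4
  item 6: 6
Sum = 6 + 4 + 1 + 4 + 6 = 21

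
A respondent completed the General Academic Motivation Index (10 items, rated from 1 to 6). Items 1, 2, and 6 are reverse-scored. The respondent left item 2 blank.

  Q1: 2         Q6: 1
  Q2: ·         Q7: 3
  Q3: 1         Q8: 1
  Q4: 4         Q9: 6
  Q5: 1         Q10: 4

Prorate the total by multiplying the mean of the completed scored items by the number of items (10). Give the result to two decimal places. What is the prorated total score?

34.44

Reverse-coded (reversed = (1+6) − raw = 7 − raw):
  item 1: 7 − 2 = 5
  item 6: 7 − 1 = 6
Completed scored items (9 of 10): 5, 1, 4, 1, 6, 3, 1, 6, 4; sum = 31.
Person mean = 31 / 9 ≈ 3.4444
Prorated total = (31 / 9) × 10 = 34.44 (to 2 dp)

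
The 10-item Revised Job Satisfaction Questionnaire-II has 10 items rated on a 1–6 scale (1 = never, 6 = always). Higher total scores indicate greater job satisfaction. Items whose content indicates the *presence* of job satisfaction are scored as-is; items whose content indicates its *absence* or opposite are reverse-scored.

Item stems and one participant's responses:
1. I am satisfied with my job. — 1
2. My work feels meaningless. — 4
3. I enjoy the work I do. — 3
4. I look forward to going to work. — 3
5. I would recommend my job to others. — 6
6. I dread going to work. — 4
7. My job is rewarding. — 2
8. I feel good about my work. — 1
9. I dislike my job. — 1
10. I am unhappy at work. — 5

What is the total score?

30

Items 2, 6, 9, 10 describe the absence/opposite of job satisfaction → reverse-score.
on a 1–6 scale, reversed = 7 − raw.
  item 1: 1
  item 2: 7 − 4 = 3
  item 3: 3
  item 4: 3
  item 5: 6
  item 6: 7 − 4 = 3
  item 7: 2
  item 8: 1
  item 9: 7 − 1 = 6
  item 10: 7 − 5 = 2
Total = 1 + 3 + 3 + 3 + 6 + 3 + 2 + 1 + 6 + 2 = 30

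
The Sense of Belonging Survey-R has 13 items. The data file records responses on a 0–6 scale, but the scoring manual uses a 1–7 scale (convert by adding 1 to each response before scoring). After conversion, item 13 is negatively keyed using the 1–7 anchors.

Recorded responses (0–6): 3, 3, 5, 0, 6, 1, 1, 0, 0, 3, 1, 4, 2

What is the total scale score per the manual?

Convert to 1–7: 4, 4, 6, 1, 7, 2, 2, 1, 1, 4, 2, 5, 3
Reverse-coded (reversed = (1+7) − raw = 8 − raw):
  item 13: 8 − 3 = 5
Scored: 4, 4, 6, 1, 7, 2, 2, 1, 1, 4, 2, 5, 5
Total = 44

44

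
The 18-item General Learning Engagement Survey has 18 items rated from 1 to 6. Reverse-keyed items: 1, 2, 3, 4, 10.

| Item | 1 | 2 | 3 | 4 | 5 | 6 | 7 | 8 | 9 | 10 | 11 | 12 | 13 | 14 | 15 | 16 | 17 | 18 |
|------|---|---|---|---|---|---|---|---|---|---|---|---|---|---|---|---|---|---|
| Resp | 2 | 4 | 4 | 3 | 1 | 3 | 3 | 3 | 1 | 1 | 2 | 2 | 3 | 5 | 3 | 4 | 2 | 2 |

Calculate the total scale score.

55

Reversing items 1, 2, 3, 4 and 10 with 7 − raw:
Total = (7−2) + (7−4) + (7−4) + (7−3) + 1 + 3 + 3 + 3 + 1 + (7−1) + 2 + 2 + 3 + 5 + 3 + 4 + 2 + 2
      = 5 + 3 + 3 + 4 + 1 + 3 + 3 + 3 + 1 + 6 + 2 + 2 + 3 + 5 + 3 + 4 + 2 + 2 = 55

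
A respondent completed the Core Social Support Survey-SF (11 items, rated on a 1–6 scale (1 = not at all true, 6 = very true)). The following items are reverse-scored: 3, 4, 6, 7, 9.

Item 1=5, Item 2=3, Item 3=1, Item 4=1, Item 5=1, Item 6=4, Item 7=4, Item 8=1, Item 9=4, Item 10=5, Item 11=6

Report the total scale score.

42

Reverse-scored items use 7 − raw:
  item 3: 7 − 1 = 6
  item 4: 7 − 1 = 6
  item 6: 7 − 4 = 3
  item 7: 7 − 4 = 3
  item 9: 7 − 4 = 3
Scored responses: 5, 3, 6, 6, 1, 3, 3, 1, 3, 5, 6
Total = 5 + 3 + 6 + 6 + 1 + 3 + 3 + 1 + 3 + 5 + 6 = 42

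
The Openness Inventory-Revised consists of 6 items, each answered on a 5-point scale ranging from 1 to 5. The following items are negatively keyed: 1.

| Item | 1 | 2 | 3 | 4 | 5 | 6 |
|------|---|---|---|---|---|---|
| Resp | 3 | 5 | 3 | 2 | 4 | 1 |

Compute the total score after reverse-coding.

18

Reversing item 1 with 6 − raw:
Total = (6−3) + 5 + 3 + 2 + 4 + 1
      = 3 + 5 + 3 + 2 + 4 + 1 = 18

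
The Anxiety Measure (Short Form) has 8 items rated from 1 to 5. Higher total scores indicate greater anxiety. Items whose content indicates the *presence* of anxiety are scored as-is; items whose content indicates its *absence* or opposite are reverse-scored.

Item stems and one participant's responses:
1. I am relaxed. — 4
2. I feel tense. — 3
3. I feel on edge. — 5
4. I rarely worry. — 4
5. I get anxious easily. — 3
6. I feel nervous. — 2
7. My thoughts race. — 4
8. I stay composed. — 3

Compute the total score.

Items 1, 4, 8 describe the absence/opposite of anxiety → reverse-score.
reverse-coded value = 6 − response.
  item 1: 6 − 4 = 2
  item 2: 3
  item 3: 5
  item 4: 6 − 4 = 2
  item 5: 3
  item 6: 2
  item 7: 4
  item 8: 6 − 3 = 3
Total = 2 + 3 + 5 + 2 + 3 + 2 + 4 + 3 = 24

24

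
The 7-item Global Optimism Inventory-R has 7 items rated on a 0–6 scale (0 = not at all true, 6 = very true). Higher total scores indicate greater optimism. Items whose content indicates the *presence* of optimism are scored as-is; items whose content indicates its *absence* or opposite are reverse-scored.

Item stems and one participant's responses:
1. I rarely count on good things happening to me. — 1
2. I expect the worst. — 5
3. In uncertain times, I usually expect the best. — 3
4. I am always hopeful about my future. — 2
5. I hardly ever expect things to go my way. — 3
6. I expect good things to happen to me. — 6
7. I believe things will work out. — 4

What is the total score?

Items 1, 2, 5 describe the absence/opposite of optimism → reverse-score.
reverse-coded value = 6 − response.
  item 1: 6 − 1 = 5
  item 2: 6 − 5 = 1
  item 3: 3
  item 4: 2
  item 5: 6 − 3 = 3
  item 6: 6
  item 7: 4
Total = 5 + 1 + 3 + 2 + 3 + 6 + 4 = 24

24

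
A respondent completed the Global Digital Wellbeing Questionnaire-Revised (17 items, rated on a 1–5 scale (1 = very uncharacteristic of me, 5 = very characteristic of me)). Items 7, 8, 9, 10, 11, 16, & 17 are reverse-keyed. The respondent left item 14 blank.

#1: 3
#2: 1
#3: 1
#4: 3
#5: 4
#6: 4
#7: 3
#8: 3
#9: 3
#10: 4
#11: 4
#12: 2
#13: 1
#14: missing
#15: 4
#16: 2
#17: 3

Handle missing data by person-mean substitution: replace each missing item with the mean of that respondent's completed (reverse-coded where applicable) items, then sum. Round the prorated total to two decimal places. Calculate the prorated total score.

Reverse-coded (reverse-coded value = 6 − response):
  item 7: 6 − 3 = 3
  item 8: 6 − 3 = 3
  item 9: 6 − 3 = 3
  item 10: 6 − 4 = 2
  item 11: 6 − 4 = 2
  item 16: 6 − 2 = 4
  item 17: 6 − 3 = 3
Completed scored items (16 of 17): 3, 1, 1, 3, 4, 4, 3, 3, 3, 2, 2, 2, 1, 4, 4, 3; sum = 43.
Person mean = 43 / 16 ≈ 2.6875
Prorated total = (43 / 16) × 17 = 45.69 (to 2 dp)

45.69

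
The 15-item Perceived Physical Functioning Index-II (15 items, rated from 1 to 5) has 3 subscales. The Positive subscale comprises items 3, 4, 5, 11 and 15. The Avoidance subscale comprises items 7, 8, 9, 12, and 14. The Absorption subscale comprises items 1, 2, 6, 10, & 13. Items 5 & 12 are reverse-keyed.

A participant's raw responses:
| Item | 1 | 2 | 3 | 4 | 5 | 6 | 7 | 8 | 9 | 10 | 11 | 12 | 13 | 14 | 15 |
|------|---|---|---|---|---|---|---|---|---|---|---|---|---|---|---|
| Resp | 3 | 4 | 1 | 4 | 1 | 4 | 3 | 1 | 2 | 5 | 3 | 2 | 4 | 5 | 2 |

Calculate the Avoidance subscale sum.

Avoidance items: 7, 8, 9, 12, 14.
Of these, item 12 is reverse-keyed; reversed = (1+5) − raw = 6 − raw.
  item 7: 3
  item 8: 1
  item 9: 2
  item 12: 6 − 2 = 4
  item 14: 5
Sum = 3 + 1 + 2 + 4 + 5 = 15

15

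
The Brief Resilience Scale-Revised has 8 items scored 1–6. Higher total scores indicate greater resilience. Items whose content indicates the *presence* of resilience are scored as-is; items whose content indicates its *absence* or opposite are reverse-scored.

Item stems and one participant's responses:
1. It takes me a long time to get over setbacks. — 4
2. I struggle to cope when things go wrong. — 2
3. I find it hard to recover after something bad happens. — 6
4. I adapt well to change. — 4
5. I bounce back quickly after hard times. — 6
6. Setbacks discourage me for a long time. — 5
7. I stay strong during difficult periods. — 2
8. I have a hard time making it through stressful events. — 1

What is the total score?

Items 1, 2, 3, 6, 8 describe the absence/opposite of resilience → reverse-score.
reversed = (1+6) − raw = 7 − raw.
  item 1: 7 − 4 = 3
  item 2: 7 − 2 = 5
  item 3: 7 − 6 = 1
  item 4: 4
  item 5: 6
  item 6: 7 − 5 = 2
  item 7: 2
  item 8: 7 − 1 = 6
Total = 3 + 5 + 1 + 4 + 6 + 2 + 2 + 6 = 29

29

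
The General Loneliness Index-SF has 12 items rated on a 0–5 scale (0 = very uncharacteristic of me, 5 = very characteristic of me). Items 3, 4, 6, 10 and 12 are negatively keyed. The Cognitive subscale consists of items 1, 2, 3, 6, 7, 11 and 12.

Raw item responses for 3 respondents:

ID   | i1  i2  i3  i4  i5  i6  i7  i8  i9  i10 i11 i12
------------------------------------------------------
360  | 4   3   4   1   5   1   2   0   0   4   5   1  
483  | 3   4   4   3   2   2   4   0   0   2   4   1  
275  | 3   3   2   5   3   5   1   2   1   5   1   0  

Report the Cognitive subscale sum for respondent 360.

23

Respondent 360 raw: 4, 3, 4, 1, 5, 1, 2, 0, 0, 4, 5, 1.
Cognitive items: 1, 2, 3, 6, 7, 11, 12.
Reverse-coded (reverse-coded value = 5 − response):
  item 1: 4
  item 2: 3
  item 3: 5 − 4 = 1
  item 6: 5 − 1 = 4
  item 7: 2
  item 11: 5
  item 12: 5 − 1 = 4
Sum = 4 + 3 + 1 + 4 + 2 + 5 + 4 = 23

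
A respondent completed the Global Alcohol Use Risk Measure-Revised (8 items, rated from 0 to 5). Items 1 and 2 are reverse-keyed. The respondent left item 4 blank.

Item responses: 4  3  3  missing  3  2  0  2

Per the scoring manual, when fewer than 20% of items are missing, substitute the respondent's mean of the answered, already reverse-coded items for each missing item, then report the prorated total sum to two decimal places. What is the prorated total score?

14.86

Reverse-coded (reversed = (0+5) − raw = 5 − raw):
  item 1: 5 − 4 = 1
  item 2: 5 − 3 = 2
Completed scored items (7 of 8): 1, 2, 3, 3, 2, 0, 2; sum = 13.
Person mean = 13 / 7 ≈ 1.8571
Prorated total = (13 / 7) × 8 = 14.86 (to 2 dp)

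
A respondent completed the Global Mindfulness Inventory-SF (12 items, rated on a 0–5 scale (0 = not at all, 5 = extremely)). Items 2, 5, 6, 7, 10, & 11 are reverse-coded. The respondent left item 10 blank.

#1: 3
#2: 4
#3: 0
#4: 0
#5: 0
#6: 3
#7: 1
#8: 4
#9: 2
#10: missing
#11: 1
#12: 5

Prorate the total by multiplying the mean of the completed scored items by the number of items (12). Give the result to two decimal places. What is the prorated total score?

32.73

Reverse-coded (on a 0–5 scale, reversed = 5 − raw):
  item 2: 5 − 4 = 1
  item 5: 5 − 0 = 5
  item 6: 5 − 3 = 2
  item 7: 5 − 1 = 4
  item 11: 5 − 1 = 4
Completed scored items (11 of 12): 3, 1, 0, 0, 5, 2, 4, 4, 2, 4, 5; sum = 30.
Person mean = 30 / 11 ≈ 2.7273
Prorated total = (30 / 11) × 12 = 32.73 (to 2 dp)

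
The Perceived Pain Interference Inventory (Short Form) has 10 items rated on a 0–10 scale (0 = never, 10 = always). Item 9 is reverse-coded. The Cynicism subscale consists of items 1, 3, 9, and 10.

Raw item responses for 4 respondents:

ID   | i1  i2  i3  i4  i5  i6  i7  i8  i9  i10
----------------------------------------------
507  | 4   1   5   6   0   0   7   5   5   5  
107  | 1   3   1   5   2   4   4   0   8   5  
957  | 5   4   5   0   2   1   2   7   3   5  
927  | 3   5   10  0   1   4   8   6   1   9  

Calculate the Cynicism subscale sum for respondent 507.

Respondent 507 raw: 4, 1, 5, 6, 0, 0, 7, 5, 5, 5.
Cynicism items: 1, 3, 9, 10.
Reverse-coded (reversed = (0+10) − raw = 10 − raw):
  item 1: 4
  item 3: 5
  item 9: 10 − 5 = 5
  item 10: 5
Sum = 4 + 5 + 5 + 5 = 19

19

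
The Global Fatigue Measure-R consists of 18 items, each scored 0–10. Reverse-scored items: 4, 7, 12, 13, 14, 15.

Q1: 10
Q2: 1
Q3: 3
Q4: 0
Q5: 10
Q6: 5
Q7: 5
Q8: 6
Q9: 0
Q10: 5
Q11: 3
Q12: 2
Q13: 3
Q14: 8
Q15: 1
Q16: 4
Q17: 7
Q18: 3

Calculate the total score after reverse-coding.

Raw sum = 76. Reverse-scored items: 4, 7, 12, 13, 14, 15; their raw sum = 19.
Each reversal replaces raw with 10 − raw, changing the total by 10 − 2·raw per item.
Total = 76 + 6·10 − 2·19 = 76 + 60 − 38 = 98

98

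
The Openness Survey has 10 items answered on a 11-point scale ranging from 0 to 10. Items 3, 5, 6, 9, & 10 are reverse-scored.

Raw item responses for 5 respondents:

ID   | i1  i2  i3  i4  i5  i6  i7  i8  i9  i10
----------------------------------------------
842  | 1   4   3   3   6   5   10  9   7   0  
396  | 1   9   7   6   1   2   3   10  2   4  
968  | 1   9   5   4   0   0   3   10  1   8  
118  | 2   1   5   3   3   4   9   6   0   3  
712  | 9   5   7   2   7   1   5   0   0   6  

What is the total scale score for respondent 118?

Respondent 118 raw: 2, 1, 5, 3, 3, 4, 9, 6, 0, 3.
Reverse-coded (reversed = (0+10) − raw = 10 − raw):
  item 1: 2
  item 2: 1
  item 3: 10 − 5 = 5
  item 4: 3
  item 5: 10 − 3 = 7
  item 6: 10 − 4 = 6
  item 7: 9
  item 8: 6
  item 9: 10 − 0 = 10
  item 10: 10 − 3 = 7
Sum = 2 + 1 + 5 + 3 + 7 + 6 + 9 + 6 + 10 + 7 = 56

56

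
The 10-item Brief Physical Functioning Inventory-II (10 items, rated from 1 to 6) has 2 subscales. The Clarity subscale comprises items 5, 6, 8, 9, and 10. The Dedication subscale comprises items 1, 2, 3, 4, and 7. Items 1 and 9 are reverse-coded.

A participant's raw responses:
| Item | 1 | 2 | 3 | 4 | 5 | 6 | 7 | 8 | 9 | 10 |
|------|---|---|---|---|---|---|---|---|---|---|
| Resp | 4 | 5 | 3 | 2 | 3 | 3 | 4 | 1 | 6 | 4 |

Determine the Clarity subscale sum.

Clarity items: 5, 6, 8, 9, 10.
Of these, item 9 is reverse-coded; reverse-coded value = 7 − response.
  item 5: 3
  item 6: 3
  item 8: 1
  item 9: 7 − 6 = 1
  item 10: 4
Sum = 3 + 3 + 1 + 1 + 4 = 12

12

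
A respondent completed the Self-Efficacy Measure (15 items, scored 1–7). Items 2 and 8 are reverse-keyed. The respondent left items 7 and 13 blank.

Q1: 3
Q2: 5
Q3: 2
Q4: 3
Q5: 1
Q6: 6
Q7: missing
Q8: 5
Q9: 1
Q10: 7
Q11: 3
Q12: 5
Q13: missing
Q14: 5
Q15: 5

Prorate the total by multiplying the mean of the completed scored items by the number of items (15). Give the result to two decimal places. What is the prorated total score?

54.23

Reverse-coded (reverse-coded value = 8 − response):
  item 2: 8 − 5 = 3
  item 8: 8 − 5 = 3
Completed scored items (13 of 15): 3, 3, 2, 3, 1, 6, 3, 1, 7, 3, 5, 5, 5; sum = 47.
Person mean = 47 / 13 ≈ 3.6154
Prorated total = (47 / 13) × 15 = 54.23 (to 2 dp)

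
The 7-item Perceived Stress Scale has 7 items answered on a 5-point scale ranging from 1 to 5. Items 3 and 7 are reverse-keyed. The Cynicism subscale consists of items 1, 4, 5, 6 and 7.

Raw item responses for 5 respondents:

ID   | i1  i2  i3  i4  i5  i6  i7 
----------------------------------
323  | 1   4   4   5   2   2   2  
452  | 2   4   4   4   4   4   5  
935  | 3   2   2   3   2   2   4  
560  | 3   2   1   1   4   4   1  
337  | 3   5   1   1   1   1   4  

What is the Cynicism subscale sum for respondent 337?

Respondent 337 raw: 3, 5, 1, 1, 1, 1, 4.
Cynicism items: 1, 4, 5, 6, 7.
Reverse-coded (on a 1–5 scale, reversed = 6 − raw):
  item 1: 3
  item 4: 1
  item 5: 1
  item 6: 1
  item 7: 6 − 4 = 2
Sum = 3 + 1 + 1 + 1 + 2 = 8

8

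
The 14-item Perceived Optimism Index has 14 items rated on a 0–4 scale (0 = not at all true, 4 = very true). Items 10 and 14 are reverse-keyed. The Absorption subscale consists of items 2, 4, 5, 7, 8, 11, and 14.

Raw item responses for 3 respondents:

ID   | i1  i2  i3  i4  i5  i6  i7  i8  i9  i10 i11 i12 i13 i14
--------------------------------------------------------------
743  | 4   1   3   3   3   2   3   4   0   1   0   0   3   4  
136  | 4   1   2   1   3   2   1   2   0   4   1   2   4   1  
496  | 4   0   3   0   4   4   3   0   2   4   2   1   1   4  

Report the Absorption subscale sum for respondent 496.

9

Respondent 496 raw: 4, 0, 3, 0, 4, 4, 3, 0, 2, 4, 2, 1, 1, 4.
Absorption items: 2, 4, 5, 7, 8, 11, 14.
Reverse-coded (reverse-coded value = 4 − response):
  item 2: 0
  item 4: 0
  item 5: 4
  item 7: 3
  item 8: 0
  item 11: 2
  item 14: 4 − 4 = 0
Sum = 0 + 0 + 4 + 3 + 0 + 2 + 0 = 9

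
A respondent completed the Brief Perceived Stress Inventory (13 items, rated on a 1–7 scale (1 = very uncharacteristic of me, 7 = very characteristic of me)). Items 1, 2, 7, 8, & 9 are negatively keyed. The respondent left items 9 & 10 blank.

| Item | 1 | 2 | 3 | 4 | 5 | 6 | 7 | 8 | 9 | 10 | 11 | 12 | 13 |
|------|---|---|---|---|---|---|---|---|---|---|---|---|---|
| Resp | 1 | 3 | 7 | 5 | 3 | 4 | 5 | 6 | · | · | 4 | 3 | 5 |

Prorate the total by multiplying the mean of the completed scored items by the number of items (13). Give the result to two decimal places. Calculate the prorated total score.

Reverse-coded (reverse-coded value = 8 − response):
  item 1: 8 − 1 = 7
  item 2: 8 − 3 = 5
  item 7: 8 − 5 = 3
  item 8: 8 − 6 = 2
Completed scored items (11 of 13): 7, 5, 7, 5, 3, 4, 3, 2, 4, 3, 5; sum = 48.
Person mean = 48 / 11 ≈ 4.3636
Prorated total = (48 / 11) × 13 = 56.73 (to 2 dp)

56.73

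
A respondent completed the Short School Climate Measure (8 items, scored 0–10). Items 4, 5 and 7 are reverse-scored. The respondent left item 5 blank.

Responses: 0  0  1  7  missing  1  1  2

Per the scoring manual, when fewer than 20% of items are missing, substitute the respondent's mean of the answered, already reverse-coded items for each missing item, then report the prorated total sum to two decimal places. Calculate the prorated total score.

Reverse-coded (reverse-coded value = 10 − response):
  item 4: 10 − 7 = 3
  item 7: 10 − 1 = 9
Completed scored items (7 of 8): 0, 0, 1, 3, 1, 9, 2; sum = 16.
Person mean = 16 / 7 ≈ 2.2857
Prorated total = (16 / 7) × 8 = 18.29 (to 2 dp)

18.29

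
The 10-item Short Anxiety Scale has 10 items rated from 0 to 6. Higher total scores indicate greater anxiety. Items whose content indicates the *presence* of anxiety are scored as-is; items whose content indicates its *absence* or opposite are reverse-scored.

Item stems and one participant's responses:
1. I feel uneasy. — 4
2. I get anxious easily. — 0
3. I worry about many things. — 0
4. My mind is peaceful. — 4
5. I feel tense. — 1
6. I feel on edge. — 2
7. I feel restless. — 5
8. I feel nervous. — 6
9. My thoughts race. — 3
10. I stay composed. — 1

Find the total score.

Items 4, 10 describe the absence/opposite of anxiety → reverse-score.
reversed = (0+6) − raw = 6 − raw.
  item 1: 4
  item 2: 0
  item 3: 0
  item 4: 6 − 4 = 2
  item 5: 1
  item 6: 2
  item 7: 5
  item 8: 6
  item 9: 3
  item 10: 6 − 1 = 5
Total = 4 + 0 + 0 + 2 + 1 + 2 + 5 + 6 + 3 + 5 = 28

28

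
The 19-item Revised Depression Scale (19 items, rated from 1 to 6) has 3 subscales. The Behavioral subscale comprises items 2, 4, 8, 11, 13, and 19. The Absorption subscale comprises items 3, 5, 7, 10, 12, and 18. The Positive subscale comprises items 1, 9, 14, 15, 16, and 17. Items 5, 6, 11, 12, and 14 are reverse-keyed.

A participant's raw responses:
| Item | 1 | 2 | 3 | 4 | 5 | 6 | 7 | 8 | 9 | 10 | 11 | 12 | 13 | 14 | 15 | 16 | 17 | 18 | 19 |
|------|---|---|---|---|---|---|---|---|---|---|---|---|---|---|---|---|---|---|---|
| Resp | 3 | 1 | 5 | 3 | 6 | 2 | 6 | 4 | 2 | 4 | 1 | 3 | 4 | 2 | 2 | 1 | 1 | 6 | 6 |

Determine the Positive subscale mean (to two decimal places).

Positive items: 1, 9, 14, 15, 16, 17.
Of these, item 14 is reverse-keyed; on a 1–6 scale, reversed = 7 − raw.
  item 1: 3
  item 9: 2
  item 14: 7 − 2 = 5
  item 15: 2
  item 16: 1
  item 17: 1
Sum = 3 + 2 + 5 + 2 + 1 + 1 = 14
Mean = 14 / 6 = 2.33

2.33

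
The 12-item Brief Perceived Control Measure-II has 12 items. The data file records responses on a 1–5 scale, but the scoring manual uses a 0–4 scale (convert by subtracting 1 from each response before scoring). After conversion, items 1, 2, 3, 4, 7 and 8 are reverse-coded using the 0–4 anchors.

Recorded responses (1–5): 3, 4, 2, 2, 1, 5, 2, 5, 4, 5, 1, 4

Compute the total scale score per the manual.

Convert to 0–4: 2, 3, 1, 1, 0, 4, 1, 4, 3, 4, 0, 3
Reverse-coded (on a 0–4 scale, reversed = 4 − raw):
  item 1: 4 − 2 = 2
  item 2: 4 − 3 = 1
  item 3: 4 − 1 = 3
  item 4: 4 − 1 = 3
  item 7: 4 − 1 = 3
  item 8: 4 − 4 = 0
Scored: 2, 1, 3, 3, 0, 4, 3, 0, 3, 4, 0, 3
Total = 26

26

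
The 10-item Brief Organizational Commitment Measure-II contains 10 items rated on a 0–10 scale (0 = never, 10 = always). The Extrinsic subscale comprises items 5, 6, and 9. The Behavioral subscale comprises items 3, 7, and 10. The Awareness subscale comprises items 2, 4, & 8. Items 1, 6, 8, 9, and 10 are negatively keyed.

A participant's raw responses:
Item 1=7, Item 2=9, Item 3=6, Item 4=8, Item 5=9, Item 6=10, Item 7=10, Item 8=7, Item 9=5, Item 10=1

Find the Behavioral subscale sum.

Behavioral items: 3, 7, 10.
Of these, item 10 is negatively keyed; reversed = (0+10) − raw = 10 − raw.
  item 3: 6
  item 7: 10
  item 10: 10 − 1 = 9
Sum = 6 + 10 + 9 = 25

25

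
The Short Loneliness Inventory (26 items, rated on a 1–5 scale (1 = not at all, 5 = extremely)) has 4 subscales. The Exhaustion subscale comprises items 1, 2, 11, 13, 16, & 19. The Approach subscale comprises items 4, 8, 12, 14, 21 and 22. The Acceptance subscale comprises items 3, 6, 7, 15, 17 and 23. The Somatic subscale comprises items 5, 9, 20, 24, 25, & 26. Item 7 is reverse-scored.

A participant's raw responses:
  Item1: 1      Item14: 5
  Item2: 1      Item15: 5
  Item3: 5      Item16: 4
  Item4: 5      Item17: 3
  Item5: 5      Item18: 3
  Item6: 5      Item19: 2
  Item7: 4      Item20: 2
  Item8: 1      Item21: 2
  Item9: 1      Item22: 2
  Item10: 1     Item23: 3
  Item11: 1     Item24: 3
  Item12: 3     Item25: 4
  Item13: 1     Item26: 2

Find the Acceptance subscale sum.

Acceptance items: 3, 6, 7, 15, 17, 23.
Of these, item 7 is reverse-scored; reversed = (1+5) − raw = 6 − raw.
  item 3: 5
  item 6: 5
  item 7: 6 − 4 = 2
  item 15: 5
  item 17: 3
  item 23: 3
Sum = 5 + 5 + 2 + 5 + 3 + 3 = 23

23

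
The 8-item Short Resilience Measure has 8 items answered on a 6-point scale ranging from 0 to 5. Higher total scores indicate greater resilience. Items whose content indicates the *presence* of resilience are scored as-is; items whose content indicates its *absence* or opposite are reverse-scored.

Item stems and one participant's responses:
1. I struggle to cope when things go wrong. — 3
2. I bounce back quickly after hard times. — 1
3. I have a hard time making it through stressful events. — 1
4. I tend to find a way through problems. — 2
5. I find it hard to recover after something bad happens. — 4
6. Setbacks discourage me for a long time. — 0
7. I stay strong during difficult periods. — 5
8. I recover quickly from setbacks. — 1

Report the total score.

Items 1, 3, 5, 6 describe the absence/opposite of resilience → reverse-score.
reversed = (0+5) − raw = 5 − raw.
  item 1: 5 − 3 = 2
  item 2: 1
  item 3: 5 − 1 = 4
  item 4: 2
  item 5: 5 − 4 = 1
  item 6: 5 − 0 = 5
  item 7: 5
  item 8: 1
Total = 2 + 1 + 4 + 2 + 1 + 5 + 5 + 1 = 21

21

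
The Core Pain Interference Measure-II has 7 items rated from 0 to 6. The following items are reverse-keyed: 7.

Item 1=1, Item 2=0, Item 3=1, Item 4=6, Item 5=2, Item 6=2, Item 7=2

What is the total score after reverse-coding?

16

Apply reverse scoring (reverse-coded value = 6 − response):
  item 7: 6 − 2 = 4
After reverse-coding: 1, 0, 1, 6, 2, 2, 4
Total = 1 + 0 + 1 + 6 + 2 + 2 + 4 = 16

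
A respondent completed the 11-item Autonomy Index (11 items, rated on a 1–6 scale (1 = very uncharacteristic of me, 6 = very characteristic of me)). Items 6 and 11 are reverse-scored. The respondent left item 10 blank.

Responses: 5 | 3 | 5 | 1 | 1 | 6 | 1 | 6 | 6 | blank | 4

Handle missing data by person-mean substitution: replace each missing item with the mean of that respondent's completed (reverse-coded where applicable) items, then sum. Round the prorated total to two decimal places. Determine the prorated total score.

Reverse-coded (on a 1–6 scale, reversed = 7 − raw):
  item 6: 7 − 6 = 1
  item 11: 7 − 4 = 3
Completed scored items (10 of 11): 5, 3, 5, 1, 1, 1, 1, 6, 6, 3; sum = 32.
Person mean = 32 / 10 ≈ 3.2000
Prorated total = (32 / 10) × 11 = 35.20 (to 2 dp)

35.20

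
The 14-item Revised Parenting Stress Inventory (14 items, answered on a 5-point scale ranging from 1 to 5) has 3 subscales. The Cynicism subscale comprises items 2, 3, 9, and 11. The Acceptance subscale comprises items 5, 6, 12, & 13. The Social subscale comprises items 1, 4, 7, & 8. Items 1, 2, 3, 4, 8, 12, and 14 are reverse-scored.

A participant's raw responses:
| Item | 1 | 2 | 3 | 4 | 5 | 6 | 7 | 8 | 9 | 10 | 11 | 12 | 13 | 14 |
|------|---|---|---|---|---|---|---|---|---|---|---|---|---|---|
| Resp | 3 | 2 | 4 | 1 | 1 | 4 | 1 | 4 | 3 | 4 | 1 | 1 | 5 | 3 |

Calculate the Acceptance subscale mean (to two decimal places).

3.75

Acceptance items: 5, 6, 12, 13.
Of these, item 12 is reverse-scored; on a 1–5 scale, reversed = 6 − raw.
  item 5: 1
  item 6: 4
  item 12: 6 − 1 = 5
  item 13: 5
Sum = 1 + 4 + 5 + 5 = 15
Mean = 15 / 4 = 3.75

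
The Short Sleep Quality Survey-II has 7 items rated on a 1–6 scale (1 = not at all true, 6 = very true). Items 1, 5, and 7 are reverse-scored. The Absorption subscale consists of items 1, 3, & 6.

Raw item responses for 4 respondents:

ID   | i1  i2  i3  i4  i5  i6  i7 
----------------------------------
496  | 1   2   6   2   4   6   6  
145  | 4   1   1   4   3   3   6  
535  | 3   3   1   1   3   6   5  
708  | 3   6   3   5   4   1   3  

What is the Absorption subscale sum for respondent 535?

11

Respondent 535 raw: 3, 3, 1, 1, 3, 6, 5.
Absorption items: 1, 3, 6.
Reverse-coded (reversed = (1+6) − raw = 7 − raw):
  item 1: 7 − 3 = 4
  item 3: 1
  item 6: 6
Sum = 4 + 1 + 6 = 11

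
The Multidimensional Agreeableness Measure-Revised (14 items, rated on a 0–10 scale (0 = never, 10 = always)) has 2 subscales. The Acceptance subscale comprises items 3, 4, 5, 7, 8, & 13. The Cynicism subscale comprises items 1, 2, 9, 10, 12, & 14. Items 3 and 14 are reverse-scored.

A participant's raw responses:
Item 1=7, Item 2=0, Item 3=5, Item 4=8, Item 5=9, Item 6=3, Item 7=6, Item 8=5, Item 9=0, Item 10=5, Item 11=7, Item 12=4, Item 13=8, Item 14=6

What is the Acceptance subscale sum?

41

Acceptance items: 3, 4, 5, 7, 8, 13.
Of these, item 3 is reverse-scored; reverse-coded value = 10 − response.
  item 3: 10 − 5 = 5
  item 4: 8
  item 5: 9
  item 7: 6
  item 8: 5
  item 13: 8
Sum = 5 + 8 + 9 + 6 + 5 + 8 = 41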